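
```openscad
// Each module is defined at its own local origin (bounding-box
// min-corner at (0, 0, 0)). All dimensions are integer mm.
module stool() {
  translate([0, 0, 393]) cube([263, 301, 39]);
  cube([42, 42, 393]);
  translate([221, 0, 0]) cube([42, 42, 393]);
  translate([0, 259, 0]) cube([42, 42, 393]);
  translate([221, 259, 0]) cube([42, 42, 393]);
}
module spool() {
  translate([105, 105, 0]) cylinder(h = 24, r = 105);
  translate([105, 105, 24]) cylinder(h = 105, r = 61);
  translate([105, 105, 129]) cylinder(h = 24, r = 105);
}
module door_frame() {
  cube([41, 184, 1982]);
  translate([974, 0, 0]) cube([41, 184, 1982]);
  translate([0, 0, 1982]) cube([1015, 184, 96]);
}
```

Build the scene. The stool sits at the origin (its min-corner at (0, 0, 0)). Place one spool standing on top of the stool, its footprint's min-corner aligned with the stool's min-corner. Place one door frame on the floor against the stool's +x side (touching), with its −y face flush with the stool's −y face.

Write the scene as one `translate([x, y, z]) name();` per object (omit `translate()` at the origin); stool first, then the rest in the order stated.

stool();
translate([0, 0, 432]) spool();
translate([263, 0, 0]) door_frame();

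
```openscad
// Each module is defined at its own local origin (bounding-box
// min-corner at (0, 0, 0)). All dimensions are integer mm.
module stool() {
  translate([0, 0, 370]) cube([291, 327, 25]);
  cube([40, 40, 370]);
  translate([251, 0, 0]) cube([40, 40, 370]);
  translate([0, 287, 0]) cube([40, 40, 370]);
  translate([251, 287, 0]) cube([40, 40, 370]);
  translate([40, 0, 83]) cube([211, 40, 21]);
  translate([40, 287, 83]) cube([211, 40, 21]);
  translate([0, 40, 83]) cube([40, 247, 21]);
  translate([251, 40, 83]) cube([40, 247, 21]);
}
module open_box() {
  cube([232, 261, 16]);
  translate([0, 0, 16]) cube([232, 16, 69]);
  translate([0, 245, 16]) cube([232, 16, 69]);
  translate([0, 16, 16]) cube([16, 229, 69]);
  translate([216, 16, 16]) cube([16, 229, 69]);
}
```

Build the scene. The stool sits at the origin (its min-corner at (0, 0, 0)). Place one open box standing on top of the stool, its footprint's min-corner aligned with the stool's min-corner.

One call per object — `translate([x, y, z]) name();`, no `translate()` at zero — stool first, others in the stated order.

stool();
translate([0, 0, 395]) open_box();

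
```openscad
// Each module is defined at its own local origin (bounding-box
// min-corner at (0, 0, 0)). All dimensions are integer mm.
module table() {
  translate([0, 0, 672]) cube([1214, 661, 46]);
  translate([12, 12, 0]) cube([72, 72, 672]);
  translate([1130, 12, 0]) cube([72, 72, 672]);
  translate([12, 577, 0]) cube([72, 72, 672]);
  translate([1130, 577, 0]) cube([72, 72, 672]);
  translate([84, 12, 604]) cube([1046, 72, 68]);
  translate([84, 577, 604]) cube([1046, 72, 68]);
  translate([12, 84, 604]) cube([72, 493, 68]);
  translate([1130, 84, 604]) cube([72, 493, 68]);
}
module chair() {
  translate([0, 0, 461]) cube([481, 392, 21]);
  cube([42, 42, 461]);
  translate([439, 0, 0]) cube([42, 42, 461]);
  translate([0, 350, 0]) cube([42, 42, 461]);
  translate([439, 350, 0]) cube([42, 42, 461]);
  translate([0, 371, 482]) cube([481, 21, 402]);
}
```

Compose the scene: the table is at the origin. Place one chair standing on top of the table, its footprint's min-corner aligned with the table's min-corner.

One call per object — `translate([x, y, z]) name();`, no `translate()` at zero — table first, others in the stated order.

table();
translate([0, 0, 718]) chair();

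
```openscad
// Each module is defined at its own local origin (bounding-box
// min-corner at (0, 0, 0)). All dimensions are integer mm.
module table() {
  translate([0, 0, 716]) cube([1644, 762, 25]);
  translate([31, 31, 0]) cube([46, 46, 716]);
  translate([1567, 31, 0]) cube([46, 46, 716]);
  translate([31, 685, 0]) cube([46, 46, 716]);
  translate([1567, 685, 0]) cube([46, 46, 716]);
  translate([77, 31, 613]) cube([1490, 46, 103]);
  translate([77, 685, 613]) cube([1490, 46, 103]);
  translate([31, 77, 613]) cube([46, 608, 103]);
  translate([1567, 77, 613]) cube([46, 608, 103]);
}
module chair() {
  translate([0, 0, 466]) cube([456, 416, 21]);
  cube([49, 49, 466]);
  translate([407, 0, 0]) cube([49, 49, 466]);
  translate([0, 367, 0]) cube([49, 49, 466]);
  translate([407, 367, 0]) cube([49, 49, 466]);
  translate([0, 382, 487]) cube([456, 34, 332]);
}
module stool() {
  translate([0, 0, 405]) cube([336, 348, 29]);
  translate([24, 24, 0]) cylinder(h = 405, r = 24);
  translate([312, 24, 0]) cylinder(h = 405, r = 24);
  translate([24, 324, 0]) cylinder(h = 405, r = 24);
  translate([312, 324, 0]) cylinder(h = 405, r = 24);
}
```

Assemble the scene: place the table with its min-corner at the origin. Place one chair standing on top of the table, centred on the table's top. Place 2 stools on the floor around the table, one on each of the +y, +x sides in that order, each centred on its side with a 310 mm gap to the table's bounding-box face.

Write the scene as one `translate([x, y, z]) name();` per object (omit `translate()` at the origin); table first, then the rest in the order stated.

table();
translate([594, 173, 741]) chair();
translate([654, 1072, 0]) stool();
translate([1954, 207, 0]) stool();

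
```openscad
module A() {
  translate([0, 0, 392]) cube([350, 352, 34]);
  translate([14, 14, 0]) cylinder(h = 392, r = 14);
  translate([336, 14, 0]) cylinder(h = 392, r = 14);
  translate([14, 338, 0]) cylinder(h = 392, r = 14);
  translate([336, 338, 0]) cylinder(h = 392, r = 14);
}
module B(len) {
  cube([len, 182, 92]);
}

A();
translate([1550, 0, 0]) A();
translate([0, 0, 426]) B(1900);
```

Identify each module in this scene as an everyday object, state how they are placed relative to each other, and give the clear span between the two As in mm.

Second stool starts at x = 1550; first ends at x = 350; clear span = 1550 − 350 = 1200 mm.

A is a stool. B is a beam. A beam spans the tops of two stools. The clear span between the two stools is 1200 mm.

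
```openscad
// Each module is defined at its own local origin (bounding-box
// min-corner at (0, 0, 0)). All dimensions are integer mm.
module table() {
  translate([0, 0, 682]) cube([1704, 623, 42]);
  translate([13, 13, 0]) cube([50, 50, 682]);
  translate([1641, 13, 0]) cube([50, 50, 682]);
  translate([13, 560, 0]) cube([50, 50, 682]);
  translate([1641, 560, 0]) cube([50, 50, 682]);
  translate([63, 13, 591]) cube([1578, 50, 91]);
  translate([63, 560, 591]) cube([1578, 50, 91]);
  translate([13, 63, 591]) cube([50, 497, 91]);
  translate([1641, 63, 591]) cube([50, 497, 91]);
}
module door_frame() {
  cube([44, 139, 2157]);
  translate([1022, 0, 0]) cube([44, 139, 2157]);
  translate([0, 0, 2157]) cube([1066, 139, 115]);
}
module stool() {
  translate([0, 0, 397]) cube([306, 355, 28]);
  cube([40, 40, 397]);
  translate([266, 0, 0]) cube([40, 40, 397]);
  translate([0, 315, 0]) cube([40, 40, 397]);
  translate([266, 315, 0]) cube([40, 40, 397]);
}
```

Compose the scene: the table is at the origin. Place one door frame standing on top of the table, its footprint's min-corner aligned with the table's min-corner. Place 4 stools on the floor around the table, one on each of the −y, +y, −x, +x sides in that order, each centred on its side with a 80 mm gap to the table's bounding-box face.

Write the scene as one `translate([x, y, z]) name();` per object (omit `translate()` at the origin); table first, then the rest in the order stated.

table();
translate([0, 0, 724]) door_frame();
translate([699, -435, 0]) stool();
translate([699, 703, 0]) stool();
translate([-386, 134, 0]) stool();
translate([1784, 134, 0]) stool();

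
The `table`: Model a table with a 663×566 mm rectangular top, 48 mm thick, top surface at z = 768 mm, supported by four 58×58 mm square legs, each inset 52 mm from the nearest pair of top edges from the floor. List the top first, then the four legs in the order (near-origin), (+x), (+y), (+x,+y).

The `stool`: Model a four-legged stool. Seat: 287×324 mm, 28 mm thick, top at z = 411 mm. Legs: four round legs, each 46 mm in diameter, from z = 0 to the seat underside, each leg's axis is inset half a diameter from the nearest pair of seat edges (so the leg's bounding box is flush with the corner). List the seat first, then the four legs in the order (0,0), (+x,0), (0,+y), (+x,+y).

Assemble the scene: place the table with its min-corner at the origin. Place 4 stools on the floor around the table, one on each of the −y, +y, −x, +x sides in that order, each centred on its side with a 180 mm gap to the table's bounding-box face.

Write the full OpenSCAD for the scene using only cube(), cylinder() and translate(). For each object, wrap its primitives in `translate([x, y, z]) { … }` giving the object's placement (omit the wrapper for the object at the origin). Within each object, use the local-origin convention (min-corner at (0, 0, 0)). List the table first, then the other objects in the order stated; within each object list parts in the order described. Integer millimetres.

translate([0, 0, 720]) cube([663, 566, 48]);
translate([52, 52, 0]) cube([58, 58, 720]);
translate([553, 52, 0]) cube([58, 58, 720]);
translate([52, 456, 0]) cube([58, 58, 720]);
translate([553, 456, 0]) cube([58, 58, 720]);
translate([188, -504, 0]) {
  translate([0, 0, 383]) cube([287, 324, 28]);
  translate([23, 23, 0]) cylinder(h = 383, r = 23);
  translate([264, 23, 0]) cylinder(h = 383, r = 23);
  translate([23, 301, 0]) cylinder(h = 383, r = 23);
  translate([264, 301, 0]) cylinder(h = 383, r = 23);
}
translate([188, 746, 0]) {
  translate([0, 0, 383]) cube([287, 324, 28]);
  translate([23, 23, 0]) cylinder(h = 383, r = 23);
  translate([264, 23, 0]) cylinder(h = 383, r = 23);
  translate([23, 301, 0]) cylinder(h = 383, r = 23);
  translate([264, 301, 0]) cylinder(h = 383, r = 23);
}
translate([-467, 121, 0]) {
  translate([0, 0, 383]) cube([287, 324, 28]);
  translate([23, 23, 0]) cylinder(h = 383, r = 23);
  translate([264, 23, 0]) cylinder(h = 383, r = 23);
  translate([23, 301, 0]) cylinder(h = 383, r = 23);
  translate([264, 301, 0]) cylinder(h = 383, r = 23);
}
translate([843, 121, 0]) {
  translate([0, 0, 383]) cube([287, 324, 28]);
  translate([23, 23, 0]) cylinder(h = 383, r = 23);
  translate([264, 23, 0]) cylinder(h = 383, r = 23);
  translate([23, 301, 0]) cylinder(h = 383, r = 23);
  translate([264, 301, 0]) cylinder(h = 383, r = 23);
}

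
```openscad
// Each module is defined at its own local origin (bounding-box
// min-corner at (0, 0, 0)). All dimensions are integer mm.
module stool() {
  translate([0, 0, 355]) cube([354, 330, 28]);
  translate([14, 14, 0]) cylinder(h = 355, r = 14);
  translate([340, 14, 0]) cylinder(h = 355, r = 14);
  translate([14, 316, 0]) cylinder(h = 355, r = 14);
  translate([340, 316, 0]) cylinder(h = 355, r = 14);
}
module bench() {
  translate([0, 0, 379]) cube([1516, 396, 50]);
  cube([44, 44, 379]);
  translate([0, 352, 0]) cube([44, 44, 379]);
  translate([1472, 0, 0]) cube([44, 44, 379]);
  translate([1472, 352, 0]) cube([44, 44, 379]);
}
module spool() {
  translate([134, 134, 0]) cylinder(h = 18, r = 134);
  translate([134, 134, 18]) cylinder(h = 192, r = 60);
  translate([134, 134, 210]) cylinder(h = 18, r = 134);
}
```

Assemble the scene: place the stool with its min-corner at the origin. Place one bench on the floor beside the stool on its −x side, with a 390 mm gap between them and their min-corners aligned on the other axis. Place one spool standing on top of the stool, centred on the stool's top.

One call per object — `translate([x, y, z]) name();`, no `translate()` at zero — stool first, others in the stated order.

stool();
translate([-1906, 0, 0]) bench();
translate([43, 31, 383]) spool();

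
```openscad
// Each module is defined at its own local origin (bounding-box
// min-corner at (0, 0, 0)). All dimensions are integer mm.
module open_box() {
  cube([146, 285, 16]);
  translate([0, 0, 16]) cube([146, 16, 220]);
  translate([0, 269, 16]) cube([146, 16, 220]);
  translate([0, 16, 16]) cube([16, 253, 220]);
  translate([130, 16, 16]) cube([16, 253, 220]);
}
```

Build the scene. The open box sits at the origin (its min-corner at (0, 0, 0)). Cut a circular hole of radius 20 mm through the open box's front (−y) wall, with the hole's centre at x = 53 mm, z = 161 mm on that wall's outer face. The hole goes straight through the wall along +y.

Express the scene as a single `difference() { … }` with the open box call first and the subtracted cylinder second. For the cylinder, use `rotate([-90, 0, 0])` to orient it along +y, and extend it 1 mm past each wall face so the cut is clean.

difference() {
  open_box();
  translate([53, -1, 161]) rotate([-90, 0, 0]) cylinder(h = 18, r = 20);
}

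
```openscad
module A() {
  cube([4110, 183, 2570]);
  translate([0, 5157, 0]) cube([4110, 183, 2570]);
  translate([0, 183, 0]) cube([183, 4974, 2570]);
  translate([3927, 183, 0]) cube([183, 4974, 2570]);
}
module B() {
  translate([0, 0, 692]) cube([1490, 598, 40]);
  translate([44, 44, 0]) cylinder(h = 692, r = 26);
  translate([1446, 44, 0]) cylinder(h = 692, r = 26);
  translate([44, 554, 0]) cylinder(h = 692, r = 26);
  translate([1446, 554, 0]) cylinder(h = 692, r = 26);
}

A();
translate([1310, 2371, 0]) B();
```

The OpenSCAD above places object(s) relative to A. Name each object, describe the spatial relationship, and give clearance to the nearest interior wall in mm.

Clearances: x = 1127, y = 2188; minimum 1127 mm.

A is a house frame. B is a table. The table sits inside the house frame, centred. The clearance to the nearest interior wall is 1127 mm.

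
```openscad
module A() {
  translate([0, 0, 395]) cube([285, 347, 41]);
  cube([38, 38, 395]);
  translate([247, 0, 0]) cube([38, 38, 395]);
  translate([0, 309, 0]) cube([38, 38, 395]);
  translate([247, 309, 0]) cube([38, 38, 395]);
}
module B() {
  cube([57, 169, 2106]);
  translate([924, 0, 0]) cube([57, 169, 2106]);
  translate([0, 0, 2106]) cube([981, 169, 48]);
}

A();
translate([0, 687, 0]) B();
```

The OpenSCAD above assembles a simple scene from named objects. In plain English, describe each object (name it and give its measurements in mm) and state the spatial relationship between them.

A is a simple wooden stool: a rectangular seat 285 mm (x) by 347 mm (y), 41 mm thick, top face at z = 436 mm, on four square legs, each 38×38 mm in cross-section. The legs rest on z = 0, each flush with a corner of the seat.

B is a rectangular door frame: two vertical jambs of 57×169 mm section, 2106 mm tall, with a clear opening 867 mm wide between their inner faces. A header 48 mm tall and 169 mm deep lies on top of the jambs and spans the full outside width.

The door frame is on the floor beside the stool on its +y side.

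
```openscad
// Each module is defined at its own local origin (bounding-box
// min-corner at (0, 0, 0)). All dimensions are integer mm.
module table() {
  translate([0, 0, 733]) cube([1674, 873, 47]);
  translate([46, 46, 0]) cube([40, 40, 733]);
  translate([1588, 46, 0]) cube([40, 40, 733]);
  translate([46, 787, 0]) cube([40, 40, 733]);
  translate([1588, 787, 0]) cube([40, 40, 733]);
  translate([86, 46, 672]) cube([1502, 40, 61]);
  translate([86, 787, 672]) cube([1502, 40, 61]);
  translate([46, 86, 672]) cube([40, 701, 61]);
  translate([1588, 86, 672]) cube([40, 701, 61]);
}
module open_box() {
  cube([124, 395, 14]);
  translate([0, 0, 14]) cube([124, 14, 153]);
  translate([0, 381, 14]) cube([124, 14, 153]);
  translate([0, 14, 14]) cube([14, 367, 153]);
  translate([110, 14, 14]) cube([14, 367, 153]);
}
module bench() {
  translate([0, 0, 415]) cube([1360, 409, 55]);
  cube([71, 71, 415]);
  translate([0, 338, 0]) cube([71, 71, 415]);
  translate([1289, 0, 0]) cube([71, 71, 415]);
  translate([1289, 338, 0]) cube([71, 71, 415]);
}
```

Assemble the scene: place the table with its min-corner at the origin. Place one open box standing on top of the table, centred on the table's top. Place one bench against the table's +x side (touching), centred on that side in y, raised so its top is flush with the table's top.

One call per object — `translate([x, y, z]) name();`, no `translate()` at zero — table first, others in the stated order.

table();
translate([775, 239, 780]) open_box();
translate([1674, 232, 310]) bench();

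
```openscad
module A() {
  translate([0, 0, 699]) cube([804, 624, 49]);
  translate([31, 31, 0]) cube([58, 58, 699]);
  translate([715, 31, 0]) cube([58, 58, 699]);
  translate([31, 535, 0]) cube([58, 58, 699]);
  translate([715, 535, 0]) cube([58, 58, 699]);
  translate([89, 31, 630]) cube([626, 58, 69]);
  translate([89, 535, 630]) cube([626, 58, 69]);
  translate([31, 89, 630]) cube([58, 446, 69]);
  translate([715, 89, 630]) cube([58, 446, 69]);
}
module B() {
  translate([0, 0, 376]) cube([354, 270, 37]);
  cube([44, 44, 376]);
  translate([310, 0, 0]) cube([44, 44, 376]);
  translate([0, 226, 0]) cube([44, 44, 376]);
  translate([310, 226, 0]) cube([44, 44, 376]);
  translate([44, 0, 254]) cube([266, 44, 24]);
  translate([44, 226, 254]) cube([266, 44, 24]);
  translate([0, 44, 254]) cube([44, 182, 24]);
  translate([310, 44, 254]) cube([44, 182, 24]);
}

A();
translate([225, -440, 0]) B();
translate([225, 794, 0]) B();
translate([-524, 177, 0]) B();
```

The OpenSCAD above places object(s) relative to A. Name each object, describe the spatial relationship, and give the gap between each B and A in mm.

Each stool's nearest face is 170 mm from the table's bounding box.

A is a table. B is a stool. Three stools sit around the table at the −y, +y, −x sides. The gap between each stool and the table is 170 mm.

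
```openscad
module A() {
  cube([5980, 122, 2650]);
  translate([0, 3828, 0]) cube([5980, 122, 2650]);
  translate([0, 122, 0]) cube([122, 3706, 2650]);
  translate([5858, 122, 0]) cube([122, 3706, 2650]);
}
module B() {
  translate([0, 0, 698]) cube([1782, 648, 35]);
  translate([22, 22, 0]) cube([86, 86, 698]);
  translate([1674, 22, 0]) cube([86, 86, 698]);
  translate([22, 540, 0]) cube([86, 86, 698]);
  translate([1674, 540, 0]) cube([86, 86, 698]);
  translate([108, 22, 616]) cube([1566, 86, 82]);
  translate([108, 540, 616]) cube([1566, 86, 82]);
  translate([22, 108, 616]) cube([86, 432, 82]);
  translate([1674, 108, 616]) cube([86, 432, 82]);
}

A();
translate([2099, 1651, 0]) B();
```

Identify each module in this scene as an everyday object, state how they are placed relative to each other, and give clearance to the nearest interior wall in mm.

A is a house frame. B is a table. The table sits inside the house frame, centred. The clearance to the nearest interior wall is 1529 mm.

Clearances: x = 1977, y = 1529; minimum 1529 mm.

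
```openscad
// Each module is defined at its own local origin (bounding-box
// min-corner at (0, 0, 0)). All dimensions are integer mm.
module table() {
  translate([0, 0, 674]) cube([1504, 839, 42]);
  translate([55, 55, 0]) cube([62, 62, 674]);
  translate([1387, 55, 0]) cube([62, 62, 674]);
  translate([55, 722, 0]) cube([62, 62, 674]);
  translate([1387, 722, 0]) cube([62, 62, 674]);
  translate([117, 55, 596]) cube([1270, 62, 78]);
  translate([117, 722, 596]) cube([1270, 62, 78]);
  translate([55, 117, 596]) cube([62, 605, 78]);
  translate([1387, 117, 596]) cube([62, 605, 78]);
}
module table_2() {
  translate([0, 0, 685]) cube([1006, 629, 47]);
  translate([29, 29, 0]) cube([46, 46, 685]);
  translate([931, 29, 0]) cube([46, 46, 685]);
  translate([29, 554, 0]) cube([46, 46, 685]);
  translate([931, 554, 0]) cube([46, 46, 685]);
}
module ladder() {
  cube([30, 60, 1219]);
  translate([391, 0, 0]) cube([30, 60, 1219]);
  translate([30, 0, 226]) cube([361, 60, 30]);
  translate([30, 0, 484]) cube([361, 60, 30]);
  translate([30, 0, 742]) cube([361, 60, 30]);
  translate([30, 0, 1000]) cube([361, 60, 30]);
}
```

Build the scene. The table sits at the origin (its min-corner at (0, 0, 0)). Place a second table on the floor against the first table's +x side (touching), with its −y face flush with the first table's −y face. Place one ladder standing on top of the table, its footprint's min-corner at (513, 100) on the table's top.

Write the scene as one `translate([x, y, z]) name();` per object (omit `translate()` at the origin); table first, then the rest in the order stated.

table();
translate([1504, 0, 0]) table_2();
translate([513, 100, 716]) ladder();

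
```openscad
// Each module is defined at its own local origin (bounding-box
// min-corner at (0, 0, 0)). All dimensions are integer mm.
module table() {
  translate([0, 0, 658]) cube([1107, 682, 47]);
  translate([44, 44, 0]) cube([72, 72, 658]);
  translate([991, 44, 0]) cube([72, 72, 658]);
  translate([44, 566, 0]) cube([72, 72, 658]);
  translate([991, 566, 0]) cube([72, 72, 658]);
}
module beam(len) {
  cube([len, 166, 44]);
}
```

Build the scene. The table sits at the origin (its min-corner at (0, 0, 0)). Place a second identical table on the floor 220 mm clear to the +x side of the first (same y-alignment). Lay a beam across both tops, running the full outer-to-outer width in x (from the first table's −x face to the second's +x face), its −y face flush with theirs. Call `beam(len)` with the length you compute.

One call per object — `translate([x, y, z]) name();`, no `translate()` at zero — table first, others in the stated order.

table();
translate([1327, 0, 0]) table();
translate([0, 0, 705]) beam(2434);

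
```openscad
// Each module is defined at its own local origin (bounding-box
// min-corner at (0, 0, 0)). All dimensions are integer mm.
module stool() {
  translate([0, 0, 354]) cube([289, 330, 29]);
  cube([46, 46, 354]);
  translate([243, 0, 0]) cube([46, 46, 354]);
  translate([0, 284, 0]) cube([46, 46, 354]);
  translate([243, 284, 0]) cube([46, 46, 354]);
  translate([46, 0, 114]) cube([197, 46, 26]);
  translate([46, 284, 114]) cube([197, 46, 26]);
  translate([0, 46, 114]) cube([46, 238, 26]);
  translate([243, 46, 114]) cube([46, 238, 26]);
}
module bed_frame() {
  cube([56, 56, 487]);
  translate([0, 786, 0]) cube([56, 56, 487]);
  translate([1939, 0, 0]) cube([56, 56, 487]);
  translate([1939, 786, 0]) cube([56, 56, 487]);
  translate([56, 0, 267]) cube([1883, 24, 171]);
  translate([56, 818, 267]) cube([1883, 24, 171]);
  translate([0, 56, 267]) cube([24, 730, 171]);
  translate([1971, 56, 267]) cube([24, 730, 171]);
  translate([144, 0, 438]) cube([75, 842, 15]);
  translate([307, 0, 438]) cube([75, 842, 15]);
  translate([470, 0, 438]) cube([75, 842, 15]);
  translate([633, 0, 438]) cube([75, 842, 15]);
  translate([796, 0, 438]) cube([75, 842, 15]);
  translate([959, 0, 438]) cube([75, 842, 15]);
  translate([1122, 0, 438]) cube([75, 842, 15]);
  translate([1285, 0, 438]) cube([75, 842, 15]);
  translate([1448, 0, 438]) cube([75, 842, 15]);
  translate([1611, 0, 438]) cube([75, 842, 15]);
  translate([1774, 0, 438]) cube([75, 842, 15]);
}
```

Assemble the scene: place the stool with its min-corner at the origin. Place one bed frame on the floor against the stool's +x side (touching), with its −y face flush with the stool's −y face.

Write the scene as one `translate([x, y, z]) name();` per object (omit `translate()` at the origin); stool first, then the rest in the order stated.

stool();
translate([289, 0, 0]) bed_frame();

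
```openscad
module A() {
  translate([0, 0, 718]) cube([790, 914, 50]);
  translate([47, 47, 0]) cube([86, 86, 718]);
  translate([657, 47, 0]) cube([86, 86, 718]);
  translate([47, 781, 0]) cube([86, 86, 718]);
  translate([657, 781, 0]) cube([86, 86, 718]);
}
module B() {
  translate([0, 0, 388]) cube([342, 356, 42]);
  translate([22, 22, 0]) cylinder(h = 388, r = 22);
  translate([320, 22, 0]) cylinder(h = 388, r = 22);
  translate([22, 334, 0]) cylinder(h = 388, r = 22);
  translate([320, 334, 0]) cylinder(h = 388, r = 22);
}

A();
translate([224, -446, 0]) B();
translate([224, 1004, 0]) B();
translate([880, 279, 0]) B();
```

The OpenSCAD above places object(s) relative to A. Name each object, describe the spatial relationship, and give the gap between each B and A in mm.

Each stool's nearest face is 90 mm from the table's bounding box.

A is a table. B is a stool. Three stools sit around the table at the −y, +y, +x sides. The gap between each stool and the table is 90 mm.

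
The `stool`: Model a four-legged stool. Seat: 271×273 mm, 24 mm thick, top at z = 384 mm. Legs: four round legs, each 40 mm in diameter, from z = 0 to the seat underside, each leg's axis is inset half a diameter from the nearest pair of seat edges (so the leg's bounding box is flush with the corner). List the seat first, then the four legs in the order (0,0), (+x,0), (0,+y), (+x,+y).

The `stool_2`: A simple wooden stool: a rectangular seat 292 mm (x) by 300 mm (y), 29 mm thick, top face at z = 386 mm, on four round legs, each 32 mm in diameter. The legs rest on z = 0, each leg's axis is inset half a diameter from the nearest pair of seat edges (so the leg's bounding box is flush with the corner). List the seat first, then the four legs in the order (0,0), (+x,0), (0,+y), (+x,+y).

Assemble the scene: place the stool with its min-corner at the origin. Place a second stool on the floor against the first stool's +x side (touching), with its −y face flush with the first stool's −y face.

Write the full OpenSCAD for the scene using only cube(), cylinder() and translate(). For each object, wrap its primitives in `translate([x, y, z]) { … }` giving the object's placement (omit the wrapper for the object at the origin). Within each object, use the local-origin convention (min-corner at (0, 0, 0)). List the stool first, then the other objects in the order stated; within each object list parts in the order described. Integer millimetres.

translate([0, 0, 360]) cube([271, 273, 24]);
translate([20, 20, 0]) cylinder(h = 360, r = 20);
translate([251, 20, 0]) cylinder(h = 360, r = 20);
translate([20, 253, 0]) cylinder(h = 360, r = 20);
translate([251, 253, 0]) cylinder(h = 360, r = 20);
translate([271, 0, 0]) {
  translate([0, 0, 357]) cube([292, 300, 29]);
  translate([16, 16, 0]) cylinder(h = 357, r = 16);
  translate([276, 16, 0]) cylinder(h = 357, r = 16);
  translate([16, 284, 0]) cylinder(h = 357, r = 16);
  translate([276, 284, 0]) cylinder(h = 357, r = 16);
}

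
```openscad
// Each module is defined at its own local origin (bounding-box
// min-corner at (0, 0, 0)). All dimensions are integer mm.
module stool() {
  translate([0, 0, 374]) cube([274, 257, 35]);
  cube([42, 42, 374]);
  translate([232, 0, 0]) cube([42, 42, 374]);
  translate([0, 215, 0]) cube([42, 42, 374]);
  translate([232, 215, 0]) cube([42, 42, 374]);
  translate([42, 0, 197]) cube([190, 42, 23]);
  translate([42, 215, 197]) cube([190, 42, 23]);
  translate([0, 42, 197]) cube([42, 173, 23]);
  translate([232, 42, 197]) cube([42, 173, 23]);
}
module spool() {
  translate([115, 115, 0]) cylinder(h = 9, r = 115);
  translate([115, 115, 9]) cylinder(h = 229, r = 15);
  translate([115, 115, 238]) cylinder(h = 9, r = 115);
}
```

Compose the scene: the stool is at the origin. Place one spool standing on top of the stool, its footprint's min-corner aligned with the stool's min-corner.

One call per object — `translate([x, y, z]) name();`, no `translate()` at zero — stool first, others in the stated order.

stool();
translate([0, 0, 409]) spool();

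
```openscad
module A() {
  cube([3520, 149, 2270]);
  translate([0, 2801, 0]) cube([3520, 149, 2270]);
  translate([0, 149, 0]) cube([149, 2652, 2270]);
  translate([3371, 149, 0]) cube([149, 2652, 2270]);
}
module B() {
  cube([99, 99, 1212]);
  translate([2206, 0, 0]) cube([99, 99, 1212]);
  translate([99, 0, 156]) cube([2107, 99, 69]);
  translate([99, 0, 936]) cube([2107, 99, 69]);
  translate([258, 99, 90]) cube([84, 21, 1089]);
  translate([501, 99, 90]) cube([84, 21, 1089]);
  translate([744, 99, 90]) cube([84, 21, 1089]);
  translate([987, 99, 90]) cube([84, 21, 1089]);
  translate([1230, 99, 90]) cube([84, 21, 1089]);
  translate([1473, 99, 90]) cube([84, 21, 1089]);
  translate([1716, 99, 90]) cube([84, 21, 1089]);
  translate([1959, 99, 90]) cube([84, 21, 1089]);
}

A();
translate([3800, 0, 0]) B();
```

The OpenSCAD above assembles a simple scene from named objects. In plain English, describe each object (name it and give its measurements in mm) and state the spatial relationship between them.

A is the wall frame of a small rectangular building: four walls, each 2270 mm tall and 149 mm thick, enclosing a footprint 3520 mm (x) by 2950 mm (y) outside-to-outside, with no floor or roof. The front and back walls (the −y and +y sides) span the full width; the two side walls fit between them.

B is a fence section. Two 99×99 mm posts, 1212 mm tall, stand on the floor with a clear span of 2107 mm between their inner faces. Two horizontal rails of 99×69 mm section span the gap between the posts with their undersides at z = 156 mm and z = 936 mm, flush with the posts' −y face. 8 pickets, each 84 mm wide, 21 mm thick and 1089 mm tall, are fixed to the +y face of the rails with their bottoms at z = 90 mm, evenly spaced across the span with equal gaps (rounded down to the nearest mm) at the −x end and between each pair — any rounding remainder accumulates at the +x end.

The fence section is on the floor beside the house frame on its +x side.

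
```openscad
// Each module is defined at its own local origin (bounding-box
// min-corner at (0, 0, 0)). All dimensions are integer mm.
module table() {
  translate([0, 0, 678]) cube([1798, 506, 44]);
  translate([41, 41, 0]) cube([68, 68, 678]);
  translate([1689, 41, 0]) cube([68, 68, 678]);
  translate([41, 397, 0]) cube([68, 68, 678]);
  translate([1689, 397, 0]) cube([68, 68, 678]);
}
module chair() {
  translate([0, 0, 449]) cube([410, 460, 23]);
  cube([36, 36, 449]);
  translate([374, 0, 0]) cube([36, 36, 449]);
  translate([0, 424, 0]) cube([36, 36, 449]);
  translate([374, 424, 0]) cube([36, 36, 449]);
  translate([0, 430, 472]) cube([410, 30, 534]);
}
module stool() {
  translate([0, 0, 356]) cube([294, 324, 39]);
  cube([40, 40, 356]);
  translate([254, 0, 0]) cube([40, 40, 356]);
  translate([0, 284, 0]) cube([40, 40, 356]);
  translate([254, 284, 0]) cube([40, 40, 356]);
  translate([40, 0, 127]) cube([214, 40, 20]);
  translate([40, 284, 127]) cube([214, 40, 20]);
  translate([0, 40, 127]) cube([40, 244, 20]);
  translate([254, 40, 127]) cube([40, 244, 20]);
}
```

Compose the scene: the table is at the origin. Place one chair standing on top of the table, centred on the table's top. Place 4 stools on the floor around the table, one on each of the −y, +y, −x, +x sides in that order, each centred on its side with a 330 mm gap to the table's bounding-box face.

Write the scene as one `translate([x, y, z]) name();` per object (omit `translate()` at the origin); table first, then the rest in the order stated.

table();
translate([694, 23, 722]) chair();
translate([752, -654, 0]) stool();
translate([752, 836, 0]) stool();
translate([-624, 91, 0]) stool();
translate([2128, 91, 0]) stool();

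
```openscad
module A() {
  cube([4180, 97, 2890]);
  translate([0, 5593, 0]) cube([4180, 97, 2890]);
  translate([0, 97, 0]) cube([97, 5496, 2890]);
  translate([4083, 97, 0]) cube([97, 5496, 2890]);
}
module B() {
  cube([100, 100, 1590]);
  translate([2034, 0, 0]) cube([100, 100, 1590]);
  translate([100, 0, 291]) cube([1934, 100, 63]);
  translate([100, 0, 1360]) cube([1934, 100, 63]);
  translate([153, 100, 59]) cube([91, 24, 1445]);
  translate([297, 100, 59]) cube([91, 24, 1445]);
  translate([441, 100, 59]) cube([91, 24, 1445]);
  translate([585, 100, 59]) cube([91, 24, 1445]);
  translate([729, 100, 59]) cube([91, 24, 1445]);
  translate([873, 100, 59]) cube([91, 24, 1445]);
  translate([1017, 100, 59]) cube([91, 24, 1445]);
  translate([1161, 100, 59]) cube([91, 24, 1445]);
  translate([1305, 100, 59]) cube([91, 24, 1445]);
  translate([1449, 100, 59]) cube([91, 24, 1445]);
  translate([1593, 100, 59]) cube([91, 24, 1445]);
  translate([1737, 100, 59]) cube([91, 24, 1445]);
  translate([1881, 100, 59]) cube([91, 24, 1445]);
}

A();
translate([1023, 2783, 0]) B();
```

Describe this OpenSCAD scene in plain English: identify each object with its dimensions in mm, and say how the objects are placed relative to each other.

A is the wall frame of a small rectangular building: four walls, each 2890 mm tall and 97 mm thick, enclosing a footprint 4180 mm (x) by 5690 mm (y) outside-to-outside, with no floor or roof. The front and back walls (the −y and +y sides) span the full width; the two side walls fit between them.

B is a fence section. Two 100×100 mm posts, 1590 mm tall, stand on the floor with a clear span of 1934 mm between their inner faces. Two horizontal rails of 100×63 mm section span the gap between the posts with their undersides at z = 291 mm and z = 1360 mm, flush with the posts' −y face. 13 pickets, each 91 mm wide, 24 mm thick and 1445 mm tall, are fixed to the +y face of the rails with their bottoms at z = 59 mm, evenly spaced across the span with equal gaps (rounded down to the nearest mm) at the −x end and between each pair — any rounding remainder accumulates at the +x end.

The fence section sits inside the house frame, centred.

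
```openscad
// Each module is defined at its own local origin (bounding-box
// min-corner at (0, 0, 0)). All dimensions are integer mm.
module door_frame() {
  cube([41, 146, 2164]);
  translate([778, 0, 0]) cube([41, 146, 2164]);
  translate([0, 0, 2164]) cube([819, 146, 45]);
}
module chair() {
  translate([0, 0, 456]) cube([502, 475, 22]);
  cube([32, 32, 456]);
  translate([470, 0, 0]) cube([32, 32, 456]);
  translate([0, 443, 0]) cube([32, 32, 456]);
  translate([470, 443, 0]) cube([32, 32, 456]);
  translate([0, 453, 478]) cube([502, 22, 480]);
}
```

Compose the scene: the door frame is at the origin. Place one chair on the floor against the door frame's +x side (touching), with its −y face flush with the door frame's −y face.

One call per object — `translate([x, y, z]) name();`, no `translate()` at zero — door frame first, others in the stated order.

door_frame();
translate([819, 0, 0]) chair();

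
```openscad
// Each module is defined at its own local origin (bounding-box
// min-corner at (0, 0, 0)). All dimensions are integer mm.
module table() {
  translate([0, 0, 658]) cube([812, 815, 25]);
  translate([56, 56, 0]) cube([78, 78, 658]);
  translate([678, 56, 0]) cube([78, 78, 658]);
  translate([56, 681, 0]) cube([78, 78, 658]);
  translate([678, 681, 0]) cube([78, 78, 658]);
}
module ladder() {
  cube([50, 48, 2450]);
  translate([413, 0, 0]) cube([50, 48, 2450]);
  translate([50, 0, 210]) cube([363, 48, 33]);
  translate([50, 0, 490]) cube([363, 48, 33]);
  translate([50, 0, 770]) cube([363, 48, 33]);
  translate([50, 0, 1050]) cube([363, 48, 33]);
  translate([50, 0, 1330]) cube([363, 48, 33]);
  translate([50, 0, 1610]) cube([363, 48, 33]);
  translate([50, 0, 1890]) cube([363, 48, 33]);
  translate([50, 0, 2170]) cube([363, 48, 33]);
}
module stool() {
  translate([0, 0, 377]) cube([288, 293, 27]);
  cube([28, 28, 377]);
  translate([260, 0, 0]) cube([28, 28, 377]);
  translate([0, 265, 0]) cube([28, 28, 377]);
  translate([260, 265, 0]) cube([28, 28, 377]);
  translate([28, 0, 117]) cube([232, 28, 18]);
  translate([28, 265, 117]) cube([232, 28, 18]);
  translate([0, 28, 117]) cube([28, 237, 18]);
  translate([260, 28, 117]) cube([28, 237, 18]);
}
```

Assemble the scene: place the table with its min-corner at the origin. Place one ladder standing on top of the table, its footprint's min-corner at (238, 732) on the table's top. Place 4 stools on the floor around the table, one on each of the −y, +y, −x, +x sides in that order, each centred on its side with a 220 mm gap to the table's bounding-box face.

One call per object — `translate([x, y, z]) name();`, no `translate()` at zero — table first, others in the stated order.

table();
translate([238, 732, 683]) ladder();
translate([262, -513, 0]) stool();
translate([262, 1035, 0]) stool();
translate([-508, 261, 0]) stool();
translate([1032, 261, 0]) stool();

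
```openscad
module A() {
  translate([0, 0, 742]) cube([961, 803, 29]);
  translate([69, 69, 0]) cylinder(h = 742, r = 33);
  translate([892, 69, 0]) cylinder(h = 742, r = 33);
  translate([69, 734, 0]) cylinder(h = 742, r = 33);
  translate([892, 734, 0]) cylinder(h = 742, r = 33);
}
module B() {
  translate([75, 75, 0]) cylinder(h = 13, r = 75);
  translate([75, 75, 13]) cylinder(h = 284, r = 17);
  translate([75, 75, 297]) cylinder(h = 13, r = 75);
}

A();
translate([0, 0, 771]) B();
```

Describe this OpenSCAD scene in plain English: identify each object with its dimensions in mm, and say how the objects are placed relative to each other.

A is a table with a 961×803 mm rectangular top, 29 mm thick, top surface at z = 771 mm, supported by four round legs of 66 mm diameter, each leg's bounding box inset 36 mm from the nearest pair of top edges, running from the floor.

B is a spool: two coaxial disc flanges of radius 75 mm and thickness 13 mm, joined by a core cylinder of radius 17 mm and height 284 mm. The lower flange rests on z = 0 and the three cylinders share a vertical axis.

The spool is on top of the table.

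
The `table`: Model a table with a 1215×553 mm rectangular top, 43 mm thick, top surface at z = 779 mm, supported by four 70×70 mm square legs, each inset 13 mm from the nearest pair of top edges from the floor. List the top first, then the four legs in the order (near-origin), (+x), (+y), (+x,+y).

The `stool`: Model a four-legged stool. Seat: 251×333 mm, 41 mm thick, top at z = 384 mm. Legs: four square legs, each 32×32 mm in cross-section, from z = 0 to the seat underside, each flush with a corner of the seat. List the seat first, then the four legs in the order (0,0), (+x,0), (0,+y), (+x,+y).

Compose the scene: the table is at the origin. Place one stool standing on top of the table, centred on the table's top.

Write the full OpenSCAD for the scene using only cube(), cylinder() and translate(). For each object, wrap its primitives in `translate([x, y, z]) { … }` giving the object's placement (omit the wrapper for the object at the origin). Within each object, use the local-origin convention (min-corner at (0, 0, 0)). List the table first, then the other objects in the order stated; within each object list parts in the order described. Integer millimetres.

translate([0, 0, 736]) cube([1215, 553, 43]);
translate([13, 13, 0]) cube([70, 70, 736]);
translate([1132, 13, 0]) cube([70, 70, 736]);
translate([13, 470, 0]) cube([70, 70, 736]);
translate([1132, 470, 0]) cube([70, 70, 736]);
translate([482, 110, 779]) {
  translate([0, 0, 343]) cube([251, 333, 41]);
  cube([32, 32, 343]);
  translate([219, 0, 0]) cube([32, 32, 343]);
  translate([0, 301, 0]) cube([32, 32, 343]);
  translate([219, 301, 0]) cube([32, 32, 343]);
}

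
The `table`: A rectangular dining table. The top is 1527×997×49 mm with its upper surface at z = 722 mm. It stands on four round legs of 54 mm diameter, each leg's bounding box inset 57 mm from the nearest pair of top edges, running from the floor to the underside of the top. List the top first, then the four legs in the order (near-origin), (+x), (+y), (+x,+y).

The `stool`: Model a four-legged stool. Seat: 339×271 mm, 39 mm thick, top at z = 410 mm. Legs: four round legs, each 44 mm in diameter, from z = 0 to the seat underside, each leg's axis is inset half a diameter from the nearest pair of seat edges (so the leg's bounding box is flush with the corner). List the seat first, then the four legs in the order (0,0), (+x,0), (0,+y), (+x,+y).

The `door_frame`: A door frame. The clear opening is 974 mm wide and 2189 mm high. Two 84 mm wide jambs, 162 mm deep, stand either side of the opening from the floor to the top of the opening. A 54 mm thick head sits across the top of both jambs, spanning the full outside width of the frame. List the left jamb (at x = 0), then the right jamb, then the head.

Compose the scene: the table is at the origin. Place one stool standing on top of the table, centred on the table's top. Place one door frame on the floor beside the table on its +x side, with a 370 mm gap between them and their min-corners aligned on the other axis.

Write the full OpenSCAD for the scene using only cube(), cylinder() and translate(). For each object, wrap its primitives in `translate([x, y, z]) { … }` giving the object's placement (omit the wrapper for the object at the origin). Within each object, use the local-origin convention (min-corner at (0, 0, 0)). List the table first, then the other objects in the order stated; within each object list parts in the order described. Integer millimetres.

translate([0, 0, 673]) cube([1527, 997, 49]);
translate([84, 84, 0]) cylinder(h = 673, r = 27);
translate([1443, 84, 0]) cylinder(h = 673, r = 27);
translate([84, 913, 0]) cylinder(h = 673, r = 27);
translate([1443, 913, 0]) cylinder(h = 673, r = 27);
translate([594, 363, 722]) {
  translate([0, 0, 371]) cube([339, 271, 39]);
  translate([22, 22, 0]) cylinder(h = 371, r = 22);
  translate([317, 22, 0]) cylinder(h = 371, r = 22);
  translate([22, 249, 0]) cylinder(h = 371, r = 22);
  translate([317, 249, 0]) cylinder(h = 371, r = 22);
}
translate([1897, 0, 0]) {
  cube([84, 162, 2189]);
  translate([1058, 0, 0]) cube([84, 162, 2189]);
  translate([0, 0, 2189]) cube([1142, 162, 54]);
}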